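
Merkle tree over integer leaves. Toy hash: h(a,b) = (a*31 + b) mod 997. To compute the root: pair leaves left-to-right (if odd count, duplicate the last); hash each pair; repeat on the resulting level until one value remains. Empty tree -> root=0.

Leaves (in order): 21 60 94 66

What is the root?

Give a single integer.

L0: [21, 60, 94, 66]
L1: h(21,60)=(21*31+60)%997=711 h(94,66)=(94*31+66)%997=986 -> [711, 986]
L2: h(711,986)=(711*31+986)%997=96 -> [96]

Answer: 96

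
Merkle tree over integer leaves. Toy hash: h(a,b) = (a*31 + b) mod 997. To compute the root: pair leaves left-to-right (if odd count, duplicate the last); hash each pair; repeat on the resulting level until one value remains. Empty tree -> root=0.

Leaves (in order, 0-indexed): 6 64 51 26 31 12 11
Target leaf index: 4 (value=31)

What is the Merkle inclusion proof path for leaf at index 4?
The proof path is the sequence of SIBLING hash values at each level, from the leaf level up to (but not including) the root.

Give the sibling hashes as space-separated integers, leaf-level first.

Answer: 12 352 384

Derivation:
L0 (leaves): [6, 64, 51, 26, 31, 12, 11], target index=4
L1: h(6,64)=(6*31+64)%997=250 [pair 0] h(51,26)=(51*31+26)%997=610 [pair 1] h(31,12)=(31*31+12)%997=973 [pair 2] h(11,11)=(11*31+11)%997=352 [pair 3] -> [250, 610, 973, 352]
  Sibling for proof at L0: 12
L2: h(250,610)=(250*31+610)%997=384 [pair 0] h(973,352)=(973*31+352)%997=605 [pair 1] -> [384, 605]
  Sibling for proof at L1: 352
L3: h(384,605)=(384*31+605)%997=545 [pair 0] -> [545]
  Sibling for proof at L2: 384
Root: 545
Proof path (sibling hashes from leaf to root): [12, 352, 384]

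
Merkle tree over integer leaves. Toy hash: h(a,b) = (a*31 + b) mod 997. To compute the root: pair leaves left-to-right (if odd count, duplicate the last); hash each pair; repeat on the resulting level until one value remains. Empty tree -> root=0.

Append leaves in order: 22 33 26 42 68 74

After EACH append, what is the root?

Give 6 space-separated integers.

Answer: 22 715 66 82 390 582

Derivation:
After append 22 (leaves=[22]):
  L0: [22]
  root=22
After append 33 (leaves=[22, 33]):
  L0: [22, 33]
  L1: h(22,33)=(22*31+33)%997=715 -> [715]
  root=715
After append 26 (leaves=[22, 33, 26]):
  L0: [22, 33, 26]
  L1: h(22,33)=(22*31+33)%997=715 h(26,26)=(26*31+26)%997=832 -> [715, 832]
  L2: h(715,832)=(715*31+832)%997=66 -> [66]
  root=66
After append 42 (leaves=[22, 33, 26, 42]):
  L0: [22, 33, 26, 42]
  L1: h(22,33)=(22*31+33)%997=715 h(26,42)=(26*31+42)%997=848 -> [715, 848]
  L2: h(715,848)=(715*31+848)%997=82 -> [82]
  root=82
After append 68 (leaves=[22, 33, 26, 42, 68]):
  L0: [22, 33, 26, 42, 68]
  L1: h(22,33)=(22*31+33)%997=715 h(26,42)=(26*31+42)%997=848 h(68,68)=(68*31+68)%997=182 -> [715, 848, 182]
  L2: h(715,848)=(715*31+848)%997=82 h(182,182)=(182*31+182)%997=839 -> [82, 839]
  L3: h(82,839)=(82*31+839)%997=390 -> [390]
  root=390
After append 74 (leaves=[22, 33, 26, 42, 68, 74]):
  L0: [22, 33, 26, 42, 68, 74]
  L1: h(22,33)=(22*31+33)%997=715 h(26,42)=(26*31+42)%997=848 h(68,74)=(68*31+74)%997=188 -> [715, 848, 188]
  L2: h(715,848)=(715*31+848)%997=82 h(188,188)=(188*31+188)%997=34 -> [82, 34]
  L3: h(82,34)=(82*31+34)%997=582 -> [582]
  root=582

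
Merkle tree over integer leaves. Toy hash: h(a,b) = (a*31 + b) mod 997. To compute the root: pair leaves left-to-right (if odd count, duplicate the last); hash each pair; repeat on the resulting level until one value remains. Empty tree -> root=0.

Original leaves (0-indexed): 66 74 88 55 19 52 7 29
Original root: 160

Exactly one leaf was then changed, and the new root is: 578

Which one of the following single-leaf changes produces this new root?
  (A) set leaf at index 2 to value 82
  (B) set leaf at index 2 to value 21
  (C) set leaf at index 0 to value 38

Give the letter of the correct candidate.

Original leaves: [66, 74, 88, 55, 19, 52, 7, 29]
Target new root: 578
Try each candidate change and compute the resulting root:
Candidate A: set leaf[2] = 82 -> leaves = [66, 74, 82, 55, 19, 52, 7, 29]
  L0: [66, 74, 82, 55, 19, 52, 7, 29]
  L1: h(66,74)=(66*31+74)%997=126 h(82,55)=(82*31+55)%997=603 h(19,52)=(19*31+52)%997=641 h(7,29)=(7*31+29)%997=246 -> [126, 603, 641, 246]
  L2: h(126,603)=(126*31+603)%997=521 h(641,246)=(641*31+246)%997=177 -> [521, 177]
  L3: h(521,177)=(521*31+177)%997=376 -> [376]
  root = 376 != target 578
Candidate B: set leaf[2] = 21 -> leaves = [66, 74, 21, 55, 19, 52, 7, 29]
  L0: [66, 74, 21, 55, 19, 52, 7, 29]
  L1: h(66,74)=(66*31+74)%997=126 h(21,55)=(21*31+55)%997=706 h(19,52)=(19*31+52)%997=641 h(7,29)=(7*31+29)%997=246 -> [126, 706, 641, 246]
  L2: h(126,706)=(126*31+706)%997=624 h(641,246)=(641*31+246)%997=177 -> [624, 177]
  L3: h(624,177)=(624*31+177)%997=578 -> [578]
  root = 578 == target 578  ** MATCH **
Candidate C: set leaf[0] = 38 -> leaves = [38, 74, 88, 55, 19, 52, 7, 29]
  L0: [38, 74, 88, 55, 19, 52, 7, 29]
  L1: h(38,74)=(38*31+74)%997=255 h(88,55)=(88*31+55)%997=789 h(19,52)=(19*31+52)%997=641 h(7,29)=(7*31+29)%997=246 -> [255, 789, 641, 246]
  L2: h(255,789)=(255*31+789)%997=718 h(641,246)=(641*31+246)%997=177 -> [718, 177]
  L3: h(718,177)=(718*31+177)%997=501 -> [501]
  root = 501 != target 578
Candidate B produces the target root.

Answer: B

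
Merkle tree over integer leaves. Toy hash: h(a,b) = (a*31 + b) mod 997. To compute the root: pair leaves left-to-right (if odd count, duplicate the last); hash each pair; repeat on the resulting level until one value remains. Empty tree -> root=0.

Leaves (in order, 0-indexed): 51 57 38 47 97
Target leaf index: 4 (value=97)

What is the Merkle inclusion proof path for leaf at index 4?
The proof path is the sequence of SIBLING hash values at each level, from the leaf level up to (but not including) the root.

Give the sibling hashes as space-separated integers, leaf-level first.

L0 (leaves): [51, 57, 38, 47, 97], target index=4
L1: h(51,57)=(51*31+57)%997=641 [pair 0] h(38,47)=(38*31+47)%997=228 [pair 1] h(97,97)=(97*31+97)%997=113 [pair 2] -> [641, 228, 113]
  Sibling for proof at L0: 97
L2: h(641,228)=(641*31+228)%997=159 [pair 0] h(113,113)=(113*31+113)%997=625 [pair 1] -> [159, 625]
  Sibling for proof at L1: 113
L3: h(159,625)=(159*31+625)%997=569 [pair 0] -> [569]
  Sibling for proof at L2: 159
Root: 569
Proof path (sibling hashes from leaf to root): [97, 113, 159]

Answer: 97 113 159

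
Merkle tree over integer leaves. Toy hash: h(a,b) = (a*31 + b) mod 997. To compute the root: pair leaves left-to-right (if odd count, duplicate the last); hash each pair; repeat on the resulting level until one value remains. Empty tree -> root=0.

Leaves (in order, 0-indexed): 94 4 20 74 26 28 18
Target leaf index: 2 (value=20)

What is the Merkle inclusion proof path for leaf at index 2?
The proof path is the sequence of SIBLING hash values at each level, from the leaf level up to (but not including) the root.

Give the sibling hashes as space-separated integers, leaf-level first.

L0 (leaves): [94, 4, 20, 74, 26, 28, 18], target index=2
L1: h(94,4)=(94*31+4)%997=924 [pair 0] h(20,74)=(20*31+74)%997=694 [pair 1] h(26,28)=(26*31+28)%997=834 [pair 2] h(18,18)=(18*31+18)%997=576 [pair 3] -> [924, 694, 834, 576]
  Sibling for proof at L0: 74
L2: h(924,694)=(924*31+694)%997=425 [pair 0] h(834,576)=(834*31+576)%997=508 [pair 1] -> [425, 508]
  Sibling for proof at L1: 924
L3: h(425,508)=(425*31+508)%997=722 [pair 0] -> [722]
  Sibling for proof at L2: 508
Root: 722
Proof path (sibling hashes from leaf to root): [74, 924, 508]

Answer: 74 924 508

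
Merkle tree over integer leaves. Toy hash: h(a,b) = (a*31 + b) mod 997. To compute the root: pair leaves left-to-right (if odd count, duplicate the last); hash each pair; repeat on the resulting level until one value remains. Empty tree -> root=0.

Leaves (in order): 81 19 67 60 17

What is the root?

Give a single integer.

L0: [81, 19, 67, 60, 17]
L1: h(81,19)=(81*31+19)%997=536 h(67,60)=(67*31+60)%997=143 h(17,17)=(17*31+17)%997=544 -> [536, 143, 544]
L2: h(536,143)=(536*31+143)%997=807 h(544,544)=(544*31+544)%997=459 -> [807, 459]
L3: h(807,459)=(807*31+459)%997=551 -> [551]

Answer: 551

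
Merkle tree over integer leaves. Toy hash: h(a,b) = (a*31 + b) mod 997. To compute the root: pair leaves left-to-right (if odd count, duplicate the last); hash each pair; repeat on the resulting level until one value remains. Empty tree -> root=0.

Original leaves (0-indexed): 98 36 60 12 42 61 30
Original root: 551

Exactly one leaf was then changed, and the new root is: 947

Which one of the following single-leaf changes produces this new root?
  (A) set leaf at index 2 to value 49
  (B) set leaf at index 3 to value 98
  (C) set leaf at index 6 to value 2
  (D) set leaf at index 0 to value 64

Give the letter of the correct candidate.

Answer: A

Derivation:
Original leaves: [98, 36, 60, 12, 42, 61, 30]
Target new root: 947
Try each candidate change and compute the resulting root:
Candidate A: set leaf[2] = 49 -> leaves = [98, 36, 49, 12, 42, 61, 30]
  L0: [98, 36, 49, 12, 42, 61, 30]
  L1: h(98,36)=(98*31+36)%997=83 h(49,12)=(49*31+12)%997=534 h(42,61)=(42*31+61)%997=366 h(30,30)=(30*31+30)%997=960 -> [83, 534, 366, 960]
  L2: h(83,534)=(83*31+534)%997=116 h(366,960)=(366*31+960)%997=342 -> [116, 342]
  L3: h(116,342)=(116*31+342)%997=947 -> [947]
  root = 947 == target 947  ** MATCH **
Candidate B: set leaf[3] = 98 -> leaves = [98, 36, 60, 98, 42, 61, 30]
  L0: [98, 36, 60, 98, 42, 61, 30]
  L1: h(98,36)=(98*31+36)%997=83 h(60,98)=(60*31+98)%997=961 h(42,61)=(42*31+61)%997=366 h(30,30)=(30*31+30)%997=960 -> [83, 961, 366, 960]
  L2: h(83,961)=(83*31+961)%997=543 h(366,960)=(366*31+960)%997=342 -> [543, 342]
  L3: h(543,342)=(543*31+342)%997=226 -> [226]
  root = 226 != target 947
Candidate C: set leaf[6] = 2 -> leaves = [98, 36, 60, 12, 42, 61, 2]
  L0: [98, 36, 60, 12, 42, 61, 2]
  L1: h(98,36)=(98*31+36)%997=83 h(60,12)=(60*31+12)%997=875 h(42,61)=(42*31+61)%997=366 h(2,2)=(2*31+2)%997=64 -> [83, 875, 366, 64]
  L2: h(83,875)=(83*31+875)%997=457 h(366,64)=(366*31+64)%997=443 -> [457, 443]
  L3: h(457,443)=(457*31+443)%997=652 -> [652]
  root = 652 != target 947
Candidate D: set leaf[0] = 64 -> leaves = [64, 36, 60, 12, 42, 61, 30]
  L0: [64, 36, 60, 12, 42, 61, 30]
  L1: h(64,36)=(64*31+36)%997=26 h(60,12)=(60*31+12)%997=875 h(42,61)=(42*31+61)%997=366 h(30,30)=(30*31+30)%997=960 -> [26, 875, 366, 960]
  L2: h(26,875)=(26*31+875)%997=684 h(366,960)=(366*31+960)%997=342 -> [684, 342]
  L3: h(684,342)=(684*31+342)%997=609 -> [609]
  root = 609 != target 947
Candidate A produces the target root.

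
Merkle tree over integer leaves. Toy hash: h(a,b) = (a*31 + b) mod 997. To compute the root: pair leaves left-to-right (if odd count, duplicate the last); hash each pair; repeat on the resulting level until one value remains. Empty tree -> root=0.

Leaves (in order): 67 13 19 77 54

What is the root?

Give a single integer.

L0: [67, 13, 19, 77, 54]
L1: h(67,13)=(67*31+13)%997=96 h(19,77)=(19*31+77)%997=666 h(54,54)=(54*31+54)%997=731 -> [96, 666, 731]
L2: h(96,666)=(96*31+666)%997=651 h(731,731)=(731*31+731)%997=461 -> [651, 461]
L3: h(651,461)=(651*31+461)%997=702 -> [702]

Answer: 702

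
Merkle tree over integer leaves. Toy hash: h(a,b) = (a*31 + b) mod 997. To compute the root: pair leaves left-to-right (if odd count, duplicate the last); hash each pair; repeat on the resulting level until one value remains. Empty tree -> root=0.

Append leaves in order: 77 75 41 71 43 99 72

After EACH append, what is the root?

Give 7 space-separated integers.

After append 77 (leaves=[77]):
  L0: [77]
  root=77
After append 75 (leaves=[77, 75]):
  L0: [77, 75]
  L1: h(77,75)=(77*31+75)%997=468 -> [468]
  root=468
After append 41 (leaves=[77, 75, 41]):
  L0: [77, 75, 41]
  L1: h(77,75)=(77*31+75)%997=468 h(41,41)=(41*31+41)%997=315 -> [468, 315]
  L2: h(468,315)=(468*31+315)%997=865 -> [865]
  root=865
After append 71 (leaves=[77, 75, 41, 71]):
  L0: [77, 75, 41, 71]
  L1: h(77,75)=(77*31+75)%997=468 h(41,71)=(41*31+71)%997=345 -> [468, 345]
  L2: h(468,345)=(468*31+345)%997=895 -> [895]
  root=895
After append 43 (leaves=[77, 75, 41, 71, 43]):
  L0: [77, 75, 41, 71, 43]
  L1: h(77,75)=(77*31+75)%997=468 h(41,71)=(41*31+71)%997=345 h(43,43)=(43*31+43)%997=379 -> [468, 345, 379]
  L2: h(468,345)=(468*31+345)%997=895 h(379,379)=(379*31+379)%997=164 -> [895, 164]
  L3: h(895,164)=(895*31+164)%997=990 -> [990]
  root=990
After append 99 (leaves=[77, 75, 41, 71, 43, 99]):
  L0: [77, 75, 41, 71, 43, 99]
  L1: h(77,75)=(77*31+75)%997=468 h(41,71)=(41*31+71)%997=345 h(43,99)=(43*31+99)%997=435 -> [468, 345, 435]
  L2: h(468,345)=(468*31+345)%997=895 h(435,435)=(435*31+435)%997=959 -> [895, 959]
  L3: h(895,959)=(895*31+959)%997=788 -> [788]
  root=788
After append 72 (leaves=[77, 75, 41, 71, 43, 99, 72]):
  L0: [77, 75, 41, 71, 43, 99, 72]
  L1: h(77,75)=(77*31+75)%997=468 h(41,71)=(41*31+71)%997=345 h(43,99)=(43*31+99)%997=435 h(72,72)=(72*31+72)%997=310 -> [468, 345, 435, 310]
  L2: h(468,345)=(468*31+345)%997=895 h(435,310)=(435*31+310)%997=834 -> [895, 834]
  L3: h(895,834)=(895*31+834)%997=663 -> [663]
  root=663

Answer: 77 468 865 895 990 788 663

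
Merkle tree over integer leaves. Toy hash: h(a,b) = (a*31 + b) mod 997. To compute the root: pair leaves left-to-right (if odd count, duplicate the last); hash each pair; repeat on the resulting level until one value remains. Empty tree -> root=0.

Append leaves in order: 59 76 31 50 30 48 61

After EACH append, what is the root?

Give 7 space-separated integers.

After append 59 (leaves=[59]):
  L0: [59]
  root=59
After append 76 (leaves=[59, 76]):
  L0: [59, 76]
  L1: h(59,76)=(59*31+76)%997=908 -> [908]
  root=908
After append 31 (leaves=[59, 76, 31]):
  L0: [59, 76, 31]
  L1: h(59,76)=(59*31+76)%997=908 h(31,31)=(31*31+31)%997=992 -> [908, 992]
  L2: h(908,992)=(908*31+992)%997=227 -> [227]
  root=227
After append 50 (leaves=[59, 76, 31, 50]):
  L0: [59, 76, 31, 50]
  L1: h(59,76)=(59*31+76)%997=908 h(31,50)=(31*31+50)%997=14 -> [908, 14]
  L2: h(908,14)=(908*31+14)%997=246 -> [246]
  root=246
After append 30 (leaves=[59, 76, 31, 50, 30]):
  L0: [59, 76, 31, 50, 30]
  L1: h(59,76)=(59*31+76)%997=908 h(31,50)=(31*31+50)%997=14 h(30,30)=(30*31+30)%997=960 -> [908, 14, 960]
  L2: h(908,14)=(908*31+14)%997=246 h(960,960)=(960*31+960)%997=810 -> [246, 810]
  L3: h(246,810)=(246*31+810)%997=460 -> [460]
  root=460
After append 48 (leaves=[59, 76, 31, 50, 30, 48]):
  L0: [59, 76, 31, 50, 30, 48]
  L1: h(59,76)=(59*31+76)%997=908 h(31,50)=(31*31+50)%997=14 h(30,48)=(30*31+48)%997=978 -> [908, 14, 978]
  L2: h(908,14)=(908*31+14)%997=246 h(978,978)=(978*31+978)%997=389 -> [246, 389]
  L3: h(246,389)=(246*31+389)%997=39 -> [39]
  root=39
After append 61 (leaves=[59, 76, 31, 50, 30, 48, 61]):
  L0: [59, 76, 31, 50, 30, 48, 61]
  L1: h(59,76)=(59*31+76)%997=908 h(31,50)=(31*31+50)%997=14 h(30,48)=(30*31+48)%997=978 h(61,61)=(61*31+61)%997=955 -> [908, 14, 978, 955]
  L2: h(908,14)=(908*31+14)%997=246 h(978,955)=(978*31+955)%997=366 -> [246, 366]
  L3: h(246,366)=(246*31+366)%997=16 -> [16]
  root=16

Answer: 59 908 227 246 460 39 16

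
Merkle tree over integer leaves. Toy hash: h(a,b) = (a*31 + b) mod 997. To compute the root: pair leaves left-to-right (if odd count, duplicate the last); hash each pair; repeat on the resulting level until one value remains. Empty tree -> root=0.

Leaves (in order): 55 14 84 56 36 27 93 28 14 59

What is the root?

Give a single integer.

L0: [55, 14, 84, 56, 36, 27, 93, 28, 14, 59]
L1: h(55,14)=(55*31+14)%997=722 h(84,56)=(84*31+56)%997=666 h(36,27)=(36*31+27)%997=146 h(93,28)=(93*31+28)%997=917 h(14,59)=(14*31+59)%997=493 -> [722, 666, 146, 917, 493]
L2: h(722,666)=(722*31+666)%997=117 h(146,917)=(146*31+917)%997=458 h(493,493)=(493*31+493)%997=821 -> [117, 458, 821]
L3: h(117,458)=(117*31+458)%997=97 h(821,821)=(821*31+821)%997=350 -> [97, 350]
L4: h(97,350)=(97*31+350)%997=366 -> [366]

Answer: 366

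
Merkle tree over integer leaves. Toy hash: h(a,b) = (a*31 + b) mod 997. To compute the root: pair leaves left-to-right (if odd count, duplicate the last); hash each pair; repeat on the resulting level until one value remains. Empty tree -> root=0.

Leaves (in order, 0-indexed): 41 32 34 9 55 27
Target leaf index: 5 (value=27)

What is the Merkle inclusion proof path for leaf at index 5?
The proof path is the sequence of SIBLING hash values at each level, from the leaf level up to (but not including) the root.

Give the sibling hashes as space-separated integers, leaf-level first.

Answer: 55 735 579

Derivation:
L0 (leaves): [41, 32, 34, 9, 55, 27], target index=5
L1: h(41,32)=(41*31+32)%997=306 [pair 0] h(34,9)=(34*31+9)%997=66 [pair 1] h(55,27)=(55*31+27)%997=735 [pair 2] -> [306, 66, 735]
  Sibling for proof at L0: 55
L2: h(306,66)=(306*31+66)%997=579 [pair 0] h(735,735)=(735*31+735)%997=589 [pair 1] -> [579, 589]
  Sibling for proof at L1: 735
L3: h(579,589)=(579*31+589)%997=592 [pair 0] -> [592]
  Sibling for proof at L2: 579
Root: 592
Proof path (sibling hashes from leaf to root): [55, 735, 579]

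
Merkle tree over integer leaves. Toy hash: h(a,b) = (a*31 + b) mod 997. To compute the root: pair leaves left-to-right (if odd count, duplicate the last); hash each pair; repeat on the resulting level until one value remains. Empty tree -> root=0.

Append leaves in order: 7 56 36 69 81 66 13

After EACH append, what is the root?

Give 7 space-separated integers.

Answer: 7 273 642 675 181 698 531

Derivation:
After append 7 (leaves=[7]):
  L0: [7]
  root=7
After append 56 (leaves=[7, 56]):
  L0: [7, 56]
  L1: h(7,56)=(7*31+56)%997=273 -> [273]
  root=273
After append 36 (leaves=[7, 56, 36]):
  L0: [7, 56, 36]
  L1: h(7,56)=(7*31+56)%997=273 h(36,36)=(36*31+36)%997=155 -> [273, 155]
  L2: h(273,155)=(273*31+155)%997=642 -> [642]
  root=642
After append 69 (leaves=[7, 56, 36, 69]):
  L0: [7, 56, 36, 69]
  L1: h(7,56)=(7*31+56)%997=273 h(36,69)=(36*31+69)%997=188 -> [273, 188]
  L2: h(273,188)=(273*31+188)%997=675 -> [675]
  root=675
After append 81 (leaves=[7, 56, 36, 69, 81]):
  L0: [7, 56, 36, 69, 81]
  L1: h(7,56)=(7*31+56)%997=273 h(36,69)=(36*31+69)%997=188 h(81,81)=(81*31+81)%997=598 -> [273, 188, 598]
  L2: h(273,188)=(273*31+188)%997=675 h(598,598)=(598*31+598)%997=193 -> [675, 193]
  L3: h(675,193)=(675*31+193)%997=181 -> [181]
  root=181
After append 66 (leaves=[7, 56, 36, 69, 81, 66]):
  L0: [7, 56, 36, 69, 81, 66]
  L1: h(7,56)=(7*31+56)%997=273 h(36,69)=(36*31+69)%997=188 h(81,66)=(81*31+66)%997=583 -> [273, 188, 583]
  L2: h(273,188)=(273*31+188)%997=675 h(583,583)=(583*31+583)%997=710 -> [675, 710]
  L3: h(675,710)=(675*31+710)%997=698 -> [698]
  root=698
After append 13 (leaves=[7, 56, 36, 69, 81, 66, 13]):
  L0: [7, 56, 36, 69, 81, 66, 13]
  L1: h(7,56)=(7*31+56)%997=273 h(36,69)=(36*31+69)%997=188 h(81,66)=(81*31+66)%997=583 h(13,13)=(13*31+13)%997=416 -> [273, 188, 583, 416]
  L2: h(273,188)=(273*31+188)%997=675 h(583,416)=(583*31+416)%997=543 -> [675, 543]
  L3: h(675,543)=(675*31+543)%997=531 -> [531]
  root=531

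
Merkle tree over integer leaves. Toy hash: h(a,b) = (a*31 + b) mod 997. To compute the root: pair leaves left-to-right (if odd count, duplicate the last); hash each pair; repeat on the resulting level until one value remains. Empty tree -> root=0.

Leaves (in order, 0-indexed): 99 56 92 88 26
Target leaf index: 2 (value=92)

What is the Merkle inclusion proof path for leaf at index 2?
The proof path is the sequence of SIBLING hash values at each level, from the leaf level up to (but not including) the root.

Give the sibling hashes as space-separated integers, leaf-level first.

L0 (leaves): [99, 56, 92, 88, 26], target index=2
L1: h(99,56)=(99*31+56)%997=134 [pair 0] h(92,88)=(92*31+88)%997=946 [pair 1] h(26,26)=(26*31+26)%997=832 [pair 2] -> [134, 946, 832]
  Sibling for proof at L0: 88
L2: h(134,946)=(134*31+946)%997=115 [pair 0] h(832,832)=(832*31+832)%997=702 [pair 1] -> [115, 702]
  Sibling for proof at L1: 134
L3: h(115,702)=(115*31+702)%997=279 [pair 0] -> [279]
  Sibling for proof at L2: 702
Root: 279
Proof path (sibling hashes from leaf to root): [88, 134, 702]

Answer: 88 134 702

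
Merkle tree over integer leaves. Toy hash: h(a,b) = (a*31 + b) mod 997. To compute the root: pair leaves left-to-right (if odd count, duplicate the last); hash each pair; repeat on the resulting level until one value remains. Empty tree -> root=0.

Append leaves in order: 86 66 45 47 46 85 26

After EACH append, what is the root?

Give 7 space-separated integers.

After append 86 (leaves=[86]):
  L0: [86]
  root=86
After append 66 (leaves=[86, 66]):
  L0: [86, 66]
  L1: h(86,66)=(86*31+66)%997=738 -> [738]
  root=738
After append 45 (leaves=[86, 66, 45]):
  L0: [86, 66, 45]
  L1: h(86,66)=(86*31+66)%997=738 h(45,45)=(45*31+45)%997=443 -> [738, 443]
  L2: h(738,443)=(738*31+443)%997=390 -> [390]
  root=390
After append 47 (leaves=[86, 66, 45, 47]):
  L0: [86, 66, 45, 47]
  L1: h(86,66)=(86*31+66)%997=738 h(45,47)=(45*31+47)%997=445 -> [738, 445]
  L2: h(738,445)=(738*31+445)%997=392 -> [392]
  root=392
After append 46 (leaves=[86, 66, 45, 47, 46]):
  L0: [86, 66, 45, 47, 46]
  L1: h(86,66)=(86*31+66)%997=738 h(45,47)=(45*31+47)%997=445 h(46,46)=(46*31+46)%997=475 -> [738, 445, 475]
  L2: h(738,445)=(738*31+445)%997=392 h(475,475)=(475*31+475)%997=245 -> [392, 245]
  L3: h(392,245)=(392*31+245)%997=433 -> [433]
  root=433
After append 85 (leaves=[86, 66, 45, 47, 46, 85]):
  L0: [86, 66, 45, 47, 46, 85]
  L1: h(86,66)=(86*31+66)%997=738 h(45,47)=(45*31+47)%997=445 h(46,85)=(46*31+85)%997=514 -> [738, 445, 514]
  L2: h(738,445)=(738*31+445)%997=392 h(514,514)=(514*31+514)%997=496 -> [392, 496]
  L3: h(392,496)=(392*31+496)%997=684 -> [684]
  root=684
After append 26 (leaves=[86, 66, 45, 47, 46, 85, 26]):
  L0: [86, 66, 45, 47, 46, 85, 26]
  L1: h(86,66)=(86*31+66)%997=738 h(45,47)=(45*31+47)%997=445 h(46,85)=(46*31+85)%997=514 h(26,26)=(26*31+26)%997=832 -> [738, 445, 514, 832]
  L2: h(738,445)=(738*31+445)%997=392 h(514,832)=(514*31+832)%997=814 -> [392, 814]
  L3: h(392,814)=(392*31+814)%997=5 -> [5]
  root=5

Answer: 86 738 390 392 433 684 5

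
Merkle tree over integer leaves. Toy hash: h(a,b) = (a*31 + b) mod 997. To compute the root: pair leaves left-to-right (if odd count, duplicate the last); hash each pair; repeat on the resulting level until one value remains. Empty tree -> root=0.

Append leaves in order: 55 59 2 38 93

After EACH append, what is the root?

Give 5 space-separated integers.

After append 55 (leaves=[55]):
  L0: [55]
  root=55
After append 59 (leaves=[55, 59]):
  L0: [55, 59]
  L1: h(55,59)=(55*31+59)%997=767 -> [767]
  root=767
After append 2 (leaves=[55, 59, 2]):
  L0: [55, 59, 2]
  L1: h(55,59)=(55*31+59)%997=767 h(2,2)=(2*31+2)%997=64 -> [767, 64]
  L2: h(767,64)=(767*31+64)%997=910 -> [910]
  root=910
After append 38 (leaves=[55, 59, 2, 38]):
  L0: [55, 59, 2, 38]
  L1: h(55,59)=(55*31+59)%997=767 h(2,38)=(2*31+38)%997=100 -> [767, 100]
  L2: h(767,100)=(767*31+100)%997=946 -> [946]
  root=946
After append 93 (leaves=[55, 59, 2, 38, 93]):
  L0: [55, 59, 2, 38, 93]
  L1: h(55,59)=(55*31+59)%997=767 h(2,38)=(2*31+38)%997=100 h(93,93)=(93*31+93)%997=982 -> [767, 100, 982]
  L2: h(767,100)=(767*31+100)%997=946 h(982,982)=(982*31+982)%997=517 -> [946, 517]
  L3: h(946,517)=(946*31+517)%997=930 -> [930]
  root=930

Answer: 55 767 910 946 930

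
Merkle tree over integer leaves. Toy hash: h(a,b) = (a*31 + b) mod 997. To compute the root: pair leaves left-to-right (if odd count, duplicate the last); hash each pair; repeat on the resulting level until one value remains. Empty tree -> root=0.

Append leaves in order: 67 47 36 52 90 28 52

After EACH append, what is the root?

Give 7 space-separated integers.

After append 67 (leaves=[67]):
  L0: [67]
  root=67
After append 47 (leaves=[67, 47]):
  L0: [67, 47]
  L1: h(67,47)=(67*31+47)%997=130 -> [130]
  root=130
After append 36 (leaves=[67, 47, 36]):
  L0: [67, 47, 36]
  L1: h(67,47)=(67*31+47)%997=130 h(36,36)=(36*31+36)%997=155 -> [130, 155]
  L2: h(130,155)=(130*31+155)%997=197 -> [197]
  root=197
After append 52 (leaves=[67, 47, 36, 52]):
  L0: [67, 47, 36, 52]
  L1: h(67,47)=(67*31+47)%997=130 h(36,52)=(36*31+52)%997=171 -> [130, 171]
  L2: h(130,171)=(130*31+171)%997=213 -> [213]
  root=213
After append 90 (leaves=[67, 47, 36, 52, 90]):
  L0: [67, 47, 36, 52, 90]
  L1: h(67,47)=(67*31+47)%997=130 h(36,52)=(36*31+52)%997=171 h(90,90)=(90*31+90)%997=886 -> [130, 171, 886]
  L2: h(130,171)=(130*31+171)%997=213 h(886,886)=(886*31+886)%997=436 -> [213, 436]
  L3: h(213,436)=(213*31+436)%997=60 -> [60]
  root=60
After append 28 (leaves=[67, 47, 36, 52, 90, 28]):
  L0: [67, 47, 36, 52, 90, 28]
  L1: h(67,47)=(67*31+47)%997=130 h(36,52)=(36*31+52)%997=171 h(90,28)=(90*31+28)%997=824 -> [130, 171, 824]
  L2: h(130,171)=(130*31+171)%997=213 h(824,824)=(824*31+824)%997=446 -> [213, 446]
  L3: h(213,446)=(213*31+446)%997=70 -> [70]
  root=70
After append 52 (leaves=[67, 47, 36, 52, 90, 28, 52]):
  L0: [67, 47, 36, 52, 90, 28, 52]
  L1: h(67,47)=(67*31+47)%997=130 h(36,52)=(36*31+52)%997=171 h(90,28)=(90*31+28)%997=824 h(52,52)=(52*31+52)%997=667 -> [130, 171, 824, 667]
  L2: h(130,171)=(130*31+171)%997=213 h(824,667)=(824*31+667)%997=289 -> [213, 289]
  L3: h(213,289)=(213*31+289)%997=910 -> [910]
  root=910

Answer: 67 130 197 213 60 70 910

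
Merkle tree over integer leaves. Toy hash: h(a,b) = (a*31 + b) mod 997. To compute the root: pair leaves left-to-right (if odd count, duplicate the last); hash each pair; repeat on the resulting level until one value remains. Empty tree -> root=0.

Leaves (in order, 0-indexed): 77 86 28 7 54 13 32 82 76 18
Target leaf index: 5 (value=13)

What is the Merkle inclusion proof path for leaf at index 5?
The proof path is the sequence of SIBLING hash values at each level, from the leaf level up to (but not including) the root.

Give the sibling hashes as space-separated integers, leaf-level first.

Answer: 54 77 769 290

Derivation:
L0 (leaves): [77, 86, 28, 7, 54, 13, 32, 82, 76, 18], target index=5
L1: h(77,86)=(77*31+86)%997=479 [pair 0] h(28,7)=(28*31+7)%997=875 [pair 1] h(54,13)=(54*31+13)%997=690 [pair 2] h(32,82)=(32*31+82)%997=77 [pair 3] h(76,18)=(76*31+18)%997=380 [pair 4] -> [479, 875, 690, 77, 380]
  Sibling for proof at L0: 54
L2: h(479,875)=(479*31+875)%997=769 [pair 0] h(690,77)=(690*31+77)%997=530 [pair 1] h(380,380)=(380*31+380)%997=196 [pair 2] -> [769, 530, 196]
  Sibling for proof at L1: 77
L3: h(769,530)=(769*31+530)%997=441 [pair 0] h(196,196)=(196*31+196)%997=290 [pair 1] -> [441, 290]
  Sibling for proof at L2: 769
L4: h(441,290)=(441*31+290)%997=3 [pair 0] -> [3]
  Sibling for proof at L3: 290
Root: 3
Proof path (sibling hashes from leaf to root): [54, 77, 769, 290]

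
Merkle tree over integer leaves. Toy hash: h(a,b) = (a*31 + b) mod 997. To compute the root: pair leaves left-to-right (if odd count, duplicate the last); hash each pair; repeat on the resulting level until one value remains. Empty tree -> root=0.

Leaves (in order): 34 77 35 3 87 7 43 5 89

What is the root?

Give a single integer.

Answer: 811

Derivation:
L0: [34, 77, 35, 3, 87, 7, 43, 5, 89]
L1: h(34,77)=(34*31+77)%997=134 h(35,3)=(35*31+3)%997=91 h(87,7)=(87*31+7)%997=710 h(43,5)=(43*31+5)%997=341 h(89,89)=(89*31+89)%997=854 -> [134, 91, 710, 341, 854]
L2: h(134,91)=(134*31+91)%997=257 h(710,341)=(710*31+341)%997=417 h(854,854)=(854*31+854)%997=409 -> [257, 417, 409]
L3: h(257,417)=(257*31+417)%997=408 h(409,409)=(409*31+409)%997=127 -> [408, 127]
L4: h(408,127)=(408*31+127)%997=811 -> [811]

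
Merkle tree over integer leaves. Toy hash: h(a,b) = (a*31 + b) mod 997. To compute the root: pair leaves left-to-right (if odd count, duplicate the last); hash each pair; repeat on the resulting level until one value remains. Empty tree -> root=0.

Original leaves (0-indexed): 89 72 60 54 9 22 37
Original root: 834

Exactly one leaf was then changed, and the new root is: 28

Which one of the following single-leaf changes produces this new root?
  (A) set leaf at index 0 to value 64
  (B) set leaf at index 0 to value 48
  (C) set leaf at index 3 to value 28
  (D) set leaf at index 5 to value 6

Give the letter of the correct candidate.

Answer: C

Derivation:
Original leaves: [89, 72, 60, 54, 9, 22, 37]
Target new root: 28
Try each candidate change and compute the resulting root:
Candidate A: set leaf[0] = 64 -> leaves = [64, 72, 60, 54, 9, 22, 37]
  L0: [64, 72, 60, 54, 9, 22, 37]
  L1: h(64,72)=(64*31+72)%997=62 h(60,54)=(60*31+54)%997=917 h(9,22)=(9*31+22)%997=301 h(37,37)=(37*31+37)%997=187 -> [62, 917, 301, 187]
  L2: h(62,917)=(62*31+917)%997=845 h(301,187)=(301*31+187)%997=545 -> [845, 545]
  L3: h(845,545)=(845*31+545)%997=818 -> [818]
  root = 818 != target 28
Candidate B: set leaf[0] = 48 -> leaves = [48, 72, 60, 54, 9, 22, 37]
  L0: [48, 72, 60, 54, 9, 22, 37]
  L1: h(48,72)=(48*31+72)%997=563 h(60,54)=(60*31+54)%997=917 h(9,22)=(9*31+22)%997=301 h(37,37)=(37*31+37)%997=187 -> [563, 917, 301, 187]
  L2: h(563,917)=(563*31+917)%997=424 h(301,187)=(301*31+187)%997=545 -> [424, 545]
  L3: h(424,545)=(424*31+545)%997=728 -> [728]
  root = 728 != target 28
Candidate C: set leaf[3] = 28 -> leaves = [89, 72, 60, 28, 9, 22, 37]
  L0: [89, 72, 60, 28, 9, 22, 37]
  L1: h(89,72)=(89*31+72)%997=837 h(60,28)=(60*31+28)%997=891 h(9,22)=(9*31+22)%997=301 h(37,37)=(37*31+37)%997=187 -> [837, 891, 301, 187]
  L2: h(837,891)=(837*31+891)%997=916 h(301,187)=(301*31+187)%997=545 -> [916, 545]
  L3: h(916,545)=(916*31+545)%997=28 -> [28]
  root = 28 == target 28  ** MATCH **
Candidate D: set leaf[5] = 6 -> leaves = [89, 72, 60, 54, 9, 6, 37]
  L0: [89, 72, 60, 54, 9, 6, 37]
  L1: h(89,72)=(89*31+72)%997=837 h(60,54)=(60*31+54)%997=917 h(9,6)=(9*31+6)%997=285 h(37,37)=(37*31+37)%997=187 -> [837, 917, 285, 187]
  L2: h(837,917)=(837*31+917)%997=942 h(285,187)=(285*31+187)%997=49 -> [942, 49]
  L3: h(942,49)=(942*31+49)%997=338 -> [338]
  root = 338 != target 28
Candidate C produces the target root.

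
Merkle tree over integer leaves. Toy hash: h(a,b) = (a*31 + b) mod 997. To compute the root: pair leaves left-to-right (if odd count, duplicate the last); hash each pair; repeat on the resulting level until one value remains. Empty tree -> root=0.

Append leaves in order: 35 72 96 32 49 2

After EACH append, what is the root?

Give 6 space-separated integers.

Answer: 35 160 56 989 78 568

Derivation:
After append 35 (leaves=[35]):
  L0: [35]
  root=35
After append 72 (leaves=[35, 72]):
  L0: [35, 72]
  L1: h(35,72)=(35*31+72)%997=160 -> [160]
  root=160
After append 96 (leaves=[35, 72, 96]):
  L0: [35, 72, 96]
  L1: h(35,72)=(35*31+72)%997=160 h(96,96)=(96*31+96)%997=81 -> [160, 81]
  L2: h(160,81)=(160*31+81)%997=56 -> [56]
  root=56
After append 32 (leaves=[35, 72, 96, 32]):
  L0: [35, 72, 96, 32]
  L1: h(35,72)=(35*31+72)%997=160 h(96,32)=(96*31+32)%997=17 -> [160, 17]
  L2: h(160,17)=(160*31+17)%997=989 -> [989]
  root=989
After append 49 (leaves=[35, 72, 96, 32, 49]):
  L0: [35, 72, 96, 32, 49]
  L1: h(35,72)=(35*31+72)%997=160 h(96,32)=(96*31+32)%997=17 h(49,49)=(49*31+49)%997=571 -> [160, 17, 571]
  L2: h(160,17)=(160*31+17)%997=989 h(571,571)=(571*31+571)%997=326 -> [989, 326]
  L3: h(989,326)=(989*31+326)%997=78 -> [78]
  root=78
After append 2 (leaves=[35, 72, 96, 32, 49, 2]):
  L0: [35, 72, 96, 32, 49, 2]
  L1: h(35,72)=(35*31+72)%997=160 h(96,32)=(96*31+32)%997=17 h(49,2)=(49*31+2)%997=524 -> [160, 17, 524]
  L2: h(160,17)=(160*31+17)%997=989 h(524,524)=(524*31+524)%997=816 -> [989, 816]
  L3: h(989,816)=(989*31+816)%997=568 -> [568]
  root=568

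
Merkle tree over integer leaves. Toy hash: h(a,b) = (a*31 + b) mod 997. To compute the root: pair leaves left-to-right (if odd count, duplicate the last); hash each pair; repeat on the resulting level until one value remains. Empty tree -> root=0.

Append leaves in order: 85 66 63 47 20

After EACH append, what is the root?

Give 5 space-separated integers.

After append 85 (leaves=[85]):
  L0: [85]
  root=85
After append 66 (leaves=[85, 66]):
  L0: [85, 66]
  L1: h(85,66)=(85*31+66)%997=707 -> [707]
  root=707
After append 63 (leaves=[85, 66, 63]):
  L0: [85, 66, 63]
  L1: h(85,66)=(85*31+66)%997=707 h(63,63)=(63*31+63)%997=22 -> [707, 22]
  L2: h(707,22)=(707*31+22)%997=5 -> [5]
  root=5
After append 47 (leaves=[85, 66, 63, 47]):
  L0: [85, 66, 63, 47]
  L1: h(85,66)=(85*31+66)%997=707 h(63,47)=(63*31+47)%997=6 -> [707, 6]
  L2: h(707,6)=(707*31+6)%997=986 -> [986]
  root=986
After append 20 (leaves=[85, 66, 63, 47, 20]):
  L0: [85, 66, 63, 47, 20]
  L1: h(85,66)=(85*31+66)%997=707 h(63,47)=(63*31+47)%997=6 h(20,20)=(20*31+20)%997=640 -> [707, 6, 640]
  L2: h(707,6)=(707*31+6)%997=986 h(640,640)=(640*31+640)%997=540 -> [986, 540]
  L3: h(986,540)=(986*31+540)%997=199 -> [199]
  root=199

Answer: 85 707 5 986 199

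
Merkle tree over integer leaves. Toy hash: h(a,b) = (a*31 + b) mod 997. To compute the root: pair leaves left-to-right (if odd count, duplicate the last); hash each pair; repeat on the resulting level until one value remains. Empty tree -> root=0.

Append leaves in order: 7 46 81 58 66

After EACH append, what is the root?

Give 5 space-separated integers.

After append 7 (leaves=[7]):
  L0: [7]
  root=7
After append 46 (leaves=[7, 46]):
  L0: [7, 46]
  L1: h(7,46)=(7*31+46)%997=263 -> [263]
  root=263
After append 81 (leaves=[7, 46, 81]):
  L0: [7, 46, 81]
  L1: h(7,46)=(7*31+46)%997=263 h(81,81)=(81*31+81)%997=598 -> [263, 598]
  L2: h(263,598)=(263*31+598)%997=775 -> [775]
  root=775
After append 58 (leaves=[7, 46, 81, 58]):
  L0: [7, 46, 81, 58]
  L1: h(7,46)=(7*31+46)%997=263 h(81,58)=(81*31+58)%997=575 -> [263, 575]
  L2: h(263,575)=(263*31+575)%997=752 -> [752]
  root=752
After append 66 (leaves=[7, 46, 81, 58, 66]):
  L0: [7, 46, 81, 58, 66]
  L1: h(7,46)=(7*31+46)%997=263 h(81,58)=(81*31+58)%997=575 h(66,66)=(66*31+66)%997=118 -> [263, 575, 118]
  L2: h(263,575)=(263*31+575)%997=752 h(118,118)=(118*31+118)%997=785 -> [752, 785]
  L3: h(752,785)=(752*31+785)%997=169 -> [169]
  root=169

Answer: 7 263 775 752 169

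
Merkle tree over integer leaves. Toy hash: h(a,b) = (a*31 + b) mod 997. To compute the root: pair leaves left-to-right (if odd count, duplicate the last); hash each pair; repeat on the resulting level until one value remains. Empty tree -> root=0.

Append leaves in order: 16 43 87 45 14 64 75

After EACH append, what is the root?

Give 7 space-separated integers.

After append 16 (leaves=[16]):
  L0: [16]
  root=16
After append 43 (leaves=[16, 43]):
  L0: [16, 43]
  L1: h(16,43)=(16*31+43)%997=539 -> [539]
  root=539
After append 87 (leaves=[16, 43, 87]):
  L0: [16, 43, 87]
  L1: h(16,43)=(16*31+43)%997=539 h(87,87)=(87*31+87)%997=790 -> [539, 790]
  L2: h(539,790)=(539*31+790)%997=550 -> [550]
  root=550
After append 45 (leaves=[16, 43, 87, 45]):
  L0: [16, 43, 87, 45]
  L1: h(16,43)=(16*31+43)%997=539 h(87,45)=(87*31+45)%997=748 -> [539, 748]
  L2: h(539,748)=(539*31+748)%997=508 -> [508]
  root=508
After append 14 (leaves=[16, 43, 87, 45, 14]):
  L0: [16, 43, 87, 45, 14]
  L1: h(16,43)=(16*31+43)%997=539 h(87,45)=(87*31+45)%997=748 h(14,14)=(14*31+14)%997=448 -> [539, 748, 448]
  L2: h(539,748)=(539*31+748)%997=508 h(448,448)=(448*31+448)%997=378 -> [508, 378]
  L3: h(508,378)=(508*31+378)%997=174 -> [174]
  root=174
After append 64 (leaves=[16, 43, 87, 45, 14, 64]):
  L0: [16, 43, 87, 45, 14, 64]
  L1: h(16,43)=(16*31+43)%997=539 h(87,45)=(87*31+45)%997=748 h(14,64)=(14*31+64)%997=498 -> [539, 748, 498]
  L2: h(539,748)=(539*31+748)%997=508 h(498,498)=(498*31+498)%997=981 -> [508, 981]
  L3: h(508,981)=(508*31+981)%997=777 -> [777]
  root=777
After append 75 (leaves=[16, 43, 87, 45, 14, 64, 75]):
  L0: [16, 43, 87, 45, 14, 64, 75]
  L1: h(16,43)=(16*31+43)%997=539 h(87,45)=(87*31+45)%997=748 h(14,64)=(14*31+64)%997=498 h(75,75)=(75*31+75)%997=406 -> [539, 748, 498, 406]
  L2: h(539,748)=(539*31+748)%997=508 h(498,406)=(498*31+406)%997=889 -> [508, 889]
  L3: h(508,889)=(508*31+889)%997=685 -> [685]
  root=685

Answer: 16 539 550 508 174 777 685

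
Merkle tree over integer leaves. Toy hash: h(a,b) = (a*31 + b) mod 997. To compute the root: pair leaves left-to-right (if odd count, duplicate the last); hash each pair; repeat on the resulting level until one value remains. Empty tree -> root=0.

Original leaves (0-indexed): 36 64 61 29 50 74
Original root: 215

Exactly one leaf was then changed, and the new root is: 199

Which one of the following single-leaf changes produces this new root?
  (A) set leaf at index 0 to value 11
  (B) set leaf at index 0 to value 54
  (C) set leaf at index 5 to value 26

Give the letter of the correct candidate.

Answer: A

Derivation:
Original leaves: [36, 64, 61, 29, 50, 74]
Target new root: 199
Try each candidate change and compute the resulting root:
Candidate A: set leaf[0] = 11 -> leaves = [11, 64, 61, 29, 50, 74]
  L0: [11, 64, 61, 29, 50, 74]
  L1: h(11,64)=(11*31+64)%997=405 h(61,29)=(61*31+29)%997=923 h(50,74)=(50*31+74)%997=627 -> [405, 923, 627]
  L2: h(405,923)=(405*31+923)%997=517 h(627,627)=(627*31+627)%997=124 -> [517, 124]
  L3: h(517,124)=(517*31+124)%997=199 -> [199]
  root = 199 == target 199  ** MATCH **
Candidate B: set leaf[0] = 54 -> leaves = [54, 64, 61, 29, 50, 74]
  L0: [54, 64, 61, 29, 50, 74]
  L1: h(54,64)=(54*31+64)%997=741 h(61,29)=(61*31+29)%997=923 h(50,74)=(50*31+74)%997=627 -> [741, 923, 627]
  L2: h(741,923)=(741*31+923)%997=963 h(627,627)=(627*31+627)%997=124 -> [963, 124]
  L3: h(963,124)=(963*31+124)%997=67 -> [67]
  root = 67 != target 199
Candidate C: set leaf[5] = 26 -> leaves = [36, 64, 61, 29, 50, 26]
  L0: [36, 64, 61, 29, 50, 26]
  L1: h(36,64)=(36*31+64)%997=183 h(61,29)=(61*31+29)%997=923 h(50,26)=(50*31+26)%997=579 -> [183, 923, 579]
  L2: h(183,923)=(183*31+923)%997=614 h(579,579)=(579*31+579)%997=582 -> [614, 582]
  L3: h(614,582)=(614*31+582)%997=673 -> [673]
  root = 673 != target 199
Candidate A produces the target root.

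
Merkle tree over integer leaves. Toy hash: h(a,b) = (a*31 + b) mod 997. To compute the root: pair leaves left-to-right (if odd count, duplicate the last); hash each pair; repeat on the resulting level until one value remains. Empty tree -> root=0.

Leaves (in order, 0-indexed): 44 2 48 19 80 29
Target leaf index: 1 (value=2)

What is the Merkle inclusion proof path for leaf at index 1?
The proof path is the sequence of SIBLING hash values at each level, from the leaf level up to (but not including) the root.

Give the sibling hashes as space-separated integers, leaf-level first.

L0 (leaves): [44, 2, 48, 19, 80, 29], target index=1
L1: h(44,2)=(44*31+2)%997=369 [pair 0] h(48,19)=(48*31+19)%997=510 [pair 1] h(80,29)=(80*31+29)%997=515 [pair 2] -> [369, 510, 515]
  Sibling for proof at L0: 44
L2: h(369,510)=(369*31+510)%997=982 [pair 0] h(515,515)=(515*31+515)%997=528 [pair 1] -> [982, 528]
  Sibling for proof at L1: 510
L3: h(982,528)=(982*31+528)%997=63 [pair 0] -> [63]
  Sibling for proof at L2: 528
Root: 63
Proof path (sibling hashes from leaf to root): [44, 510, 528]

Answer: 44 510 528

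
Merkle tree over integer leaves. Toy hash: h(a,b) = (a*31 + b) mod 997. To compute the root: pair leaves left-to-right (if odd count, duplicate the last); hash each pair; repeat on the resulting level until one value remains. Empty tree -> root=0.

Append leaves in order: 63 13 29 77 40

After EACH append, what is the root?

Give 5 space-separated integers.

Answer: 63 969 60 108 440

Derivation:
After append 63 (leaves=[63]):
  L0: [63]
  root=63
After append 13 (leaves=[63, 13]):
  L0: [63, 13]
  L1: h(63,13)=(63*31+13)%997=969 -> [969]
  root=969
After append 29 (leaves=[63, 13, 29]):
  L0: [63, 13, 29]
  L1: h(63,13)=(63*31+13)%997=969 h(29,29)=(29*31+29)%997=928 -> [969, 928]
  L2: h(969,928)=(969*31+928)%997=60 -> [60]
  root=60
After append 77 (leaves=[63, 13, 29, 77]):
  L0: [63, 13, 29, 77]
  L1: h(63,13)=(63*31+13)%997=969 h(29,77)=(29*31+77)%997=976 -> [969, 976]
  L2: h(969,976)=(969*31+976)%997=108 -> [108]
  root=108
After append 40 (leaves=[63, 13, 29, 77, 40]):
  L0: [63, 13, 29, 77, 40]
  L1: h(63,13)=(63*31+13)%997=969 h(29,77)=(29*31+77)%997=976 h(40,40)=(40*31+40)%997=283 -> [969, 976, 283]
  L2: h(969,976)=(969*31+976)%997=108 h(283,283)=(283*31+283)%997=83 -> [108, 83]
  L3: h(108,83)=(108*31+83)%997=440 -> [440]
  root=440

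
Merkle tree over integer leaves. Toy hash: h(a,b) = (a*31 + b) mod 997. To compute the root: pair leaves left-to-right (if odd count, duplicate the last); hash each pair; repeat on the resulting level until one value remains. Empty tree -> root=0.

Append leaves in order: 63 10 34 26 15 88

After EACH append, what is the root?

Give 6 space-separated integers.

Answer: 63 966 127 119 106 448

Derivation:
After append 63 (leaves=[63]):
  L0: [63]
  root=63
After append 10 (leaves=[63, 10]):
  L0: [63, 10]
  L1: h(63,10)=(63*31+10)%997=966 -> [966]
  root=966
After append 34 (leaves=[63, 10, 34]):
  L0: [63, 10, 34]
  L1: h(63,10)=(63*31+10)%997=966 h(34,34)=(34*31+34)%997=91 -> [966, 91]
  L2: h(966,91)=(966*31+91)%997=127 -> [127]
  root=127
After append 26 (leaves=[63, 10, 34, 26]):
  L0: [63, 10, 34, 26]
  L1: h(63,10)=(63*31+10)%997=966 h(34,26)=(34*31+26)%997=83 -> [966, 83]
  L2: h(966,83)=(966*31+83)%997=119 -> [119]
  root=119
After append 15 (leaves=[63, 10, 34, 26, 15]):
  L0: [63, 10, 34, 26, 15]
  L1: h(63,10)=(63*31+10)%997=966 h(34,26)=(34*31+26)%997=83 h(15,15)=(15*31+15)%997=480 -> [966, 83, 480]
  L2: h(966,83)=(966*31+83)%997=119 h(480,480)=(480*31+480)%997=405 -> [119, 405]
  L3: h(119,405)=(119*31+405)%997=106 -> [106]
  root=106
After append 88 (leaves=[63, 10, 34, 26, 15, 88]):
  L0: [63, 10, 34, 26, 15, 88]
  L1: h(63,10)=(63*31+10)%997=966 h(34,26)=(34*31+26)%997=83 h(15,88)=(15*31+88)%997=553 -> [966, 83, 553]
  L2: h(966,83)=(966*31+83)%997=119 h(553,553)=(553*31+553)%997=747 -> [119, 747]
  L3: h(119,747)=(119*31+747)%997=448 -> [448]
  root=448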